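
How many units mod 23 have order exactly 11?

10

φ(23) = 23 − 1 = 22 = 2 · 11.
Since (Z/23Z)^× is cyclic of order 22, the number of elements of order d is φ(d) when d | 22 and 0 otherwise.
11 | 22, and φ(11) = 11 − 1 = 10.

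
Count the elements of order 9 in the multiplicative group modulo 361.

φ(361) = φ(19^2) = 19·(19−1) = 342 = 2 · 3^2 · 19.
Since (Z/361Z)^× is cyclic of order 342, the number of elements of order d is φ(d) when d | 342 and 0 otherwise.
9 = 3^2 divides 342, and φ(9) = 6.

6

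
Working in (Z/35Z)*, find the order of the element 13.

4

ord(13) | φ(35) = φ(5·7) = (5−1)·(7−1) = 4·6 = 24 = 2^3 · 3.
Divisors of 24: 1, 2, 3, 4, 6, 8, 12, 24.
Test each divisor d:
13^1 ≡ 13 (mod 35)
13^2 ≡ 29 (mod 35)
13^3 ≡ 27 (mod 35)
13^4 ≡ 1 (mod 35) ✓
The smallest such exponent is 4, so the order of 13 is 4.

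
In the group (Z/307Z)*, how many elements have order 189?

0

φ(307) = 307 − 1 = 306 = 2 · 3^2 · 17.
In a cyclic group of order 306, there are φ(d) elements of order d for each divisor d of 306, and zero for non-divisors.
189 does not divide 306, so no element of (Z/307Z)^× has order 189.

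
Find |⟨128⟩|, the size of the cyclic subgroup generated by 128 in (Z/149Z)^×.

148

ord(128) | φ(149) = 149 − 1 = 148 = 2^2 · 37.
Divisors of 148: 1, 2, 4, 37, 74, 148.
Evaluate successive powers at the divisors of 148:
128^1 ≡ 128
128^2 ≡ 143
128^4 ≡ 36
128^37 ≡ 44
128^74 ≡ 148
128^148 ≡ 1
The smallest such exponent is 148, so the order of 128 is 148.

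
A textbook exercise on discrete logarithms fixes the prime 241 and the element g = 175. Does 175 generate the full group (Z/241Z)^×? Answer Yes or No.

φ(241) = 241 − 1 = 240 = 2^4 · 3 · 5.
175 is a primitive root mod 241 iff 175^(φ(241)/q) ≢ 1 for every prime q | φ(241), i.e. q ∈ {2, 3, 5}.
175^120 ≡ 240 (mod 241)  [q = 2: ≢ 1 ✓]
175^80 ≡ 15 (mod 241)  [q = 3: ≢ 1 ✓]
175^48 ≡ 87 (mod 241)  [q = 5: ≢ 1 ✓]
All checks pass, so 175 has order 240 and is a primitive root modulo 241.

Yes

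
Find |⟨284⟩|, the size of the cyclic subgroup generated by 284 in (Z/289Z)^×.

Since 284 ∈ (Z/289Z)^×, its order divides φ(289) = φ(17^2) = 17·(17−1) = 272 = 2^4 · 17.
Divisors of 272: 1, 2, 4, 8, 16, 17, 34, 68, 136, 272.
Evaluate successive powers at the divisors of 272:
284^1 ≡ 284 (mod 289)
284^2 ≡ 25 (mod 289)
284^4 ≡ 47 (mod 289)
284^8 ≡ 186 (mod 289)
284^16 ≡ 205 (mod 289)
284^17 ≡ 131 (mod 289)
284^34 ≡ 110 (mod 289)
284^68 ≡ 251 (mod 289)
284^136 ≡ 288 (mod 289)
284^272 ≡ 1 (mod 289) ✓
Hence ord(284) = 272.

272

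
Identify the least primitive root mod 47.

5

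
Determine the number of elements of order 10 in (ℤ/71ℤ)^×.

4

φ(71) = 71 − 1 = 70 = 2 · 5 · 7.
In a cyclic group of order 70, there are φ(d) elements of order d for each divisor d of 70, and zero for non-divisors.
10 = 2 · 5 divides 70, and φ(10) = 4.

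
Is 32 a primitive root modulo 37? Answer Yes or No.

Yes

φ(37) = 37 − 1 = 36 = 2^2 · 3^2.
Test 32^(36/q) mod 37 for each prime factor q of 36:
32^18 ≡ 36 (mod 37)  [q = 2: ≢ 1 ✓]
32^12 ≡ 10 (mod 37)  [q = 3: ≢ 1 ✓]
None equal 1, so ord_37(32) = 36: 32 is a primitive root.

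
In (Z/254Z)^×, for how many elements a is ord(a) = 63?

36

φ(254) = φ(2)·φ(127) = 1·126 = 126 = 2 · 3^2 · 7.
Since (Z/254Z)^× is cyclic of order 126, the number of elements of order d is φ(d) when d | 126 and 0 otherwise.
63 = 3^2 · 7 divides 126, and φ(63) = 36.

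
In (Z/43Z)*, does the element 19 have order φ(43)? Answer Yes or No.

Yes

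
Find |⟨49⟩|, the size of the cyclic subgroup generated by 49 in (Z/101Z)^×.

By Lagrange's theorem, ord_101(49) divides φ(101) = 101 − 1 = 100 = 2^2 · 5^2.
Divisors of 100: 1, 2, 4, 5, 10, 20, 25, 50, 100.
Check 49^d mod 101 for each divisor in increasing order:
49^1 ≡ 49
49^2 ≡ 78
49^4 ≡ 24
49^5 ≡ 65
49^10 ≡ 84
49^20 ≡ 87
49^25 ≡ 100
49^50 ≡ 1
Hence ord(49) = 50.

50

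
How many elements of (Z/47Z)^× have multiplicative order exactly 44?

φ(47) = 47 − 1 = 46 = 2 · 23.
In a cyclic group of order 46, there are φ(d) elements of order d for each divisor d of 46, and zero for non-divisors.
44 does not divide 46, so no element of (Z/47Z)^× has order 44.

0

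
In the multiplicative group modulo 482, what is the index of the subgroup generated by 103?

3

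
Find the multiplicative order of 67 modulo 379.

By Lagrange's theorem, ord_379(67) divides φ(379) = 379 − 1 = 378 = 2 · 3^3 · 7.
Divisors of 378: 1, 2, 3, 6, 7, 9, 14, 18, 21, 27, 42, 54, 63, 126, 189, 378.
Evaluate successive powers at the divisors of 378:
67^1 ≡ 67
67^2 ≡ 320
67^3 ≡ 216
67^6 ≡ 39
67^7 ≡ 339
67^9 ≡ 86
67^14 ≡ 84
67^18 ≡ 195
67^21 ≡ 51
67^27 ≡ 94
67^42 ≡ 327
67^54 ≡ 119
67^63 ≡ 1
Hence ord(67) = 63.

63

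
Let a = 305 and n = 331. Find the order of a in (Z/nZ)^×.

By Lagrange's theorem, ord_331(305) divides φ(331) = 331 − 1 = 330 = 2 · 3 · 5 · 11.
Divisors of 330: 1, 2, 3, 5, 6, 10, 11, 15, 22, 30, 33, 55, 66, 110, 165, 330.
Evaluate successive powers at the divisors of 330:
305^1 ≡ 305 (mod 331)
305^2 ≡ 14 (mod 331)
305^3 ≡ 298 (mod 331)
305^5 ≡ 200 (mod 331)
305^6 ≡ 96 (mod 331)
305^10 ≡ 280 (mod 331)
305^11 ≡ 2 (mod 331)
305^15 ≡ 61 (mod 331)
305^22 ≡ 4 (mod 331)
305^30 ≡ 80 (mod 331)
305^33 ≡ 8 (mod 331)
305^55 ≡ 32 (mod 331)
305^66 ≡ 64 (mod 331)
305^110 ≡ 31 (mod 331)
305^165 ≡ 330 (mod 331)
305^330 ≡ 1 (mod 331) ✓
Therefore the multiplicative order of 305 modulo 331 is 330.

330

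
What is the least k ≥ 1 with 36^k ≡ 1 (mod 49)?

ord(36) | φ(49) = φ(7^2) = 7·(7−1) = 42 = 2 · 3 · 7.
Divisors of 42: 1, 2, 3, 6, 7, 14, 21, 42.
Evaluate successive powers at the divisors of 42:
36^1 ≡ 36 (mod 49)
36^2 ≡ 22 (mod 49)
36^3 ≡ 8 (mod 49)
36^6 ≡ 15 (mod 49)
36^7 ≡ 1 (mod 49) ✓
The smallest such exponent is 7, so the order of 36 is 7.

7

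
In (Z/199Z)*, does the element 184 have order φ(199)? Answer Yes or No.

φ(199) = 199 − 1 = 198 = 2 · 3^2 · 11.
184 is a primitive root mod 199 iff 184^(φ(199)/q) ≢ 1 for every prime q | φ(199), i.e. q ∈ {2, 3, 11}.
184^99 ≡ 1 (mod 199)  [q = 2: ≡ 1 ✗]
184^66 ≡ 106 (mod 199)  [q = 3: ≢ 1 ✓]
184^18 ≡ 61 (mod 199)  [q = 11: ≢ 1 ✓]
Since 184^99 ≡ 1, the order of 184 divides 99 < 198, so 184 is not a primitive root.

No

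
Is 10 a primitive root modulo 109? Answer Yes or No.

Yes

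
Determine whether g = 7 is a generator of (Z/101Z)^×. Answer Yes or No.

φ(101) = 101 − 1 = 100 = 2^2 · 5^2.
An element g generates (Z/101Z)^× iff g^(100/q) ≢ 1 (mod 101) for each prime q ∈ {2, 5}.
7^50 ≡ 100 (mod 101)  [q = 2: ≢ 1 ✓]
7^20 ≡ 84 (mod 101)  [q = 5: ≢ 1 ✓]
Every test exponent gives a nontrivial residue, hence 7 generates the full group.

Yes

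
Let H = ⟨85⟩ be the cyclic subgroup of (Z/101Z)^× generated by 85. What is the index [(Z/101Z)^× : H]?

2

Since 85 ∈ (Z/101Z)^×, its order divides φ(101) = 101 − 1 = 100 = 2^2 · 5^2.
Divisors of 100: 1, 2, 4, 5, 10, 20, 25, 50, 100.
Evaluate successive powers at the divisors of 100:
85^1 ≡ 85 (mod 101)
85^2 ≡ 54 (mod 101)
85^4 ≡ 88 (mod 101)
85^5 ≡ 6 (mod 101)
85^10 ≡ 36 (mod 101)
85^20 ≡ 84 (mod 101)
85^25 ≡ 100 (mod 101)
85^50 ≡ 1 (mod 101) ✓
So ord_101(85) = 50, hence |⟨85⟩| = 50.
[(Z/101Z)^× : ⟨85⟩] = 100/50 = 2.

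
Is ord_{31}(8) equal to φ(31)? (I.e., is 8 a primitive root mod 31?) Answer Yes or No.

No

φ(31) = 31 − 1 = 30 = 2 · 3 · 5.
It suffices to check that the order of 8 is not a proper divisor of 30: compute 8^(30/q) for q ∈ {2, 3, 5}.
8^15 ≡ 1 (mod 31)  [q = 2: ≡ 1 ✗]
8^10 ≡ 1 (mod 31)  [q = 3: ≡ 1 ✗]
8^6 ≡ 8 (mod 31)  [q = 5: ≢ 1 ✓]
Since 8^15 ≡ 1, the order of 8 divides 15 < 30, so 8 is not a primitive root.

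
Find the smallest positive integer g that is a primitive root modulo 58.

3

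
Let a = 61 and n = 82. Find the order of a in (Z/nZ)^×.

By Lagrange's theorem, ord_82(61) divides φ(82) = φ(2)·φ(41) = 1·40 = 40 = 2^3 · 5.
Divisors of 40: 1, 2, 4, 5, 8, 10, 20, 40.
Compute 61^d (mod 82) for the divisors d until we hit 1:
61^1 ≡ 61 (mod 82)
61^2 ≡ 31 (mod 82)
61^4 ≡ 59 (mod 82)
61^5 ≡ 73 (mod 82)
61^8 ≡ 37 (mod 82)
61^10 ≡ 81 (mod 82)
61^20 ≡ 1 (mod 82) ✓
Hence ord(61) = 20.

20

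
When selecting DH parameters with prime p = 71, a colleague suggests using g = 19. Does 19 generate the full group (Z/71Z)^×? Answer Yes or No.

No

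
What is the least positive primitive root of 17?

3

φ(17) = 17 − 1 = 16 = 2^4.
Test candidates g = 2, 3, … against the prime factors q ∈ {2} of φ(17): g is a generator iff g^(16/q) ≢ 1 for every such q.
g = 2: 2^8 ≡ 1 — hits 1, so not a primitive root.
g = 3: 3^8 ≡ 16 — none is 1, so 3 is a primitive root.
The smallest primitive root modulo 17 is 3.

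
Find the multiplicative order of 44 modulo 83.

41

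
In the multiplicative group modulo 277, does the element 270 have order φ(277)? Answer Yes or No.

No

φ(277) = 277 − 1 = 276 = 2^2 · 3 · 23.
It suffices to check that the order of 270 is not a proper divisor of 276: compute 270^(276/q) for q ∈ {2, 3, 23}.
270^138 ≡ 1 (mod 277)  [q = 2: ≡ 1 ✗]
270^92 ≡ 116 (mod 277)  [q = 3: ≢ 1 ✓]
270^12 ≡ 236 (mod 277)  [q = 23: ≢ 1 ✓]
270^138 ≡ 1 shows ord(270) | 138, strictly less than φ(277); not a primitive root.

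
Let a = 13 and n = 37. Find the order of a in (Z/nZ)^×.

36

By Lagrange's theorem, ord_37(13) divides φ(37) = 37 − 1 = 36 = 2^2 · 3^2.
Divisors of 36: 1, 2, 3, 4, 6, 9, 12, 18, 36.
Evaluate successive powers at the divisors of 36:
13^1 ≡ 13 (mod 37)
13^2 ≡ 21 (mod 37)
13^3 ≡ 14 (mod 37)
13^4 ≡ 34 (mod 37)
13^6 ≡ 11 (mod 37)
13^9 ≡ 6 (mod 37)
13^12 ≡ 10 (mod 37)
13^18 ≡ 36 (mod 37)
13^36 ≡ 1 (mod 37) ✓
The smallest such exponent is 36, so the order of 13 is 36.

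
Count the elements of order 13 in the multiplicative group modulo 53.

φ(53) = 53 − 1 = 52 = 2^2 · 13.
Since (Z/53Z)^× is cyclic of order 52, the number of elements of order d is φ(d) when d | 52 and 0 otherwise.
13 | 52, and φ(13) = 13 − 1 = 12.

12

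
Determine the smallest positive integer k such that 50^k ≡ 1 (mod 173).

172

By Lagrange's theorem, ord_173(50) divides φ(173) = 173 − 1 = 172 = 2^2 · 43.
Divisors of 172: 1, 2, 4, 43, 86, 172.
Test each divisor d:
50^1 ≡ 50 (mod 173)
50^2 ≡ 78 (mod 173)
50^4 ≡ 29 (mod 173)
50^43 ≡ 93 (mod 173)
50^86 ≡ 172 (mod 173)
50^172 ≡ 1 (mod 173) ✓
So ord_173(50) = 172.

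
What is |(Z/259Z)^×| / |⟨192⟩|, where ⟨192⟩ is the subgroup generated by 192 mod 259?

12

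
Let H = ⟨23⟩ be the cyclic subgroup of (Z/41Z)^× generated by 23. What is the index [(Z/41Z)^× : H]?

Since 23 ∈ (Z/41Z)^×, its order divides φ(41) = 41 − 1 = 40 = 2^3 · 5.
Divisors of 40: 1, 2, 4, 5, 8, 10, 20, 40.
Check 23^d mod 41 for each divisor in increasing order:
23^1 ≡ 23
23^2 ≡ 37
23^4 ≡ 16
23^5 ≡ 40
23^8 ≡ 10
23^10 ≡ 1
So ord_41(23) = 10, hence |⟨23⟩| = 10.
[(Z/41Z)^× : ⟨23⟩] = 40/10 = 4.

4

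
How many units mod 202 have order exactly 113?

0

φ(202) = φ(2)·φ(101) = 1·100 = 100 = 2^2 · 5^2.
In a cyclic group of order 100, there are φ(d) elements of order d for each divisor d of 100, and zero for non-divisors.
Here 100 is not a multiple of 113, so there are no elements of order 113.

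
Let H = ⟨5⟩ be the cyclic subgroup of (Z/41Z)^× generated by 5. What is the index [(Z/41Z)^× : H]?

ord(5) | φ(41) = 41 − 1 = 40 = 2^3 · 5.
Divisors of 40: 1, 2, 4, 5, 8, 10, 20, 40.
Check 5^d mod 41 for each divisor in increasing order:
5^1 ≡ 5 (mod 41)
5^2 ≡ 25 (mod 41)
5^4 ≡ 10 (mod 41)
5^5 ≡ 9 (mod 41)
5^8 ≡ 18 (mod 41)
5^10 ≡ 40 (mod 41)
5^20 ≡ 1 (mod 41) ✓
So ord_41(5) = 20, hence |⟨5⟩| = 20.
The index is φ(41) / ord(5) = 40 / 20 = 2.

2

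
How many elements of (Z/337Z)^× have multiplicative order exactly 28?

12

φ(337) = 337 − 1 = 336 = 2^4 · 3 · 7.
Since (Z/337Z)^× is cyclic of order 336, the number of elements of order d is φ(d) when d | 336 and 0 otherwise.
28 = 2^2 · 7 divides 336, and φ(28) = 12.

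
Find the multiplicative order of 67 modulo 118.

58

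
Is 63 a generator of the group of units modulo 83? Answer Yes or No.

φ(83) = 83 − 1 = 82 = 2 · 41.
It suffices to check that the order of 63 is not a proper divisor of 82: compute 63^(82/q) for q ∈ {2, 41}.
63^41 ≡ 1 (mod 83)  [q = 2: ≡ 1 ✗]
63^2 ≡ 68 (mod 83)  [q = 41: ≢ 1 ✓]
63^41 ≡ 1 shows ord(63) | 41, strictly less than φ(83); not a primitive root.

No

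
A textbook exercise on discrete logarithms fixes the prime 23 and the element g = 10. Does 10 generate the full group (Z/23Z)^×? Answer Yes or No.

Yes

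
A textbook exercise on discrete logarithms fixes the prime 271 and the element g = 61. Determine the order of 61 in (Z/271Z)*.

Since 61 ∈ (Z/271Z)^×, its order divides φ(271) = 271 − 1 = 270 = 2 · 3^3 · 5.
Divisors of 270: 1, 2, 3, 5, 6, 9, 10, 15, 18, 27, 30, 45, 54, 90, 135, 270.
Check 61^d mod 271 for each divisor in increasing order:
61^1 ≡ 61 (mod 271)
61^2 ≡ 198 (mod 271)
61^3 ≡ 154 (mod 271)
61^5 ≡ 140 (mod 271)
61^6 ≡ 139 (mod 271)
61^9 ≡ 268 (mod 271)
61^10 ≡ 88 (mod 271)
61^15 ≡ 125 (mod 271)
61^18 ≡ 9 (mod 271)
61^27 ≡ 244 (mod 271)
61^30 ≡ 178 (mod 271)
61^45 ≡ 28 (mod 271)
61^54 ≡ 187 (mod 271)
61^90 ≡ 242 (mod 271)
61^135 ≡ 1 (mod 271) ✓
So ord_271(61) = 135.

135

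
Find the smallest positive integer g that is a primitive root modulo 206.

5

φ(206) = φ(2)·φ(103) = 1·102 = 102 = 2 · 3 · 17.
g is a primitive root iff g^(102/q) ≢ 1 (mod 206) for each prime q ∈ {2, 3, 17}.
g = 2: gcd(2, 206) = 2 > 1, not a unit — skip.
g = 3: 3^51 ≡ 205; 3^34 ≡ 1 — hits 1, so not a primitive root.
g = 4: gcd(4, 206) = 2 > 1, not a unit — skip.
g = 5: 5^51 ≡ 205; 5^34 ≡ 159; 5^6 ≡ 175 — none is 1, so 5 is a primitive root.
Hence the least primitive root of 206 is 5.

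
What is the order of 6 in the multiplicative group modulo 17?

The order of 6 must divide φ(17) = 17 − 1 = 16 = 2^4.
Divisors of 16: 1, 2, 4, 8, 16.
Evaluate successive powers at the divisors of 16:
6^1 ≡ 6
6^2 ≡ 2
6^4 ≡ 4
6^8 ≡ 16
6^16 ≡ 1
Therefore the multiplicative order of 6 modulo 17 is 16.

16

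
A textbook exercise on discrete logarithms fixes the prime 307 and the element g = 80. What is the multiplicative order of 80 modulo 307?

By Lagrange's theorem, ord_307(80) divides φ(307) = 307 − 1 = 306 = 2 · 3^2 · 17.
Divisors of 306: 1, 2, 3, 6, 9, 17, 18, 34, 51, 102, 153, 306.
Check 80^d mod 307 for each divisor in increasing order:
80^1 ≡ 80 (mod 307)
80^2 ≡ 260 (mod 307)
80^3 ≡ 231 (mod 307)
80^6 ≡ 250 (mod 307)
80^9 ≡ 34 (mod 307)
80^17 ≡ 214 (mod 307)
80^18 ≡ 235 (mod 307)
80^34 ≡ 53 (mod 307)
80^51 ≡ 290 (mod 307)
80^102 ≡ 289 (mod 307)
80^153 ≡ 306 (mod 307)
80^306 ≡ 1 (mod 307) ✓
Hence ord(80) = 306.

306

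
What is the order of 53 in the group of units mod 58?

7

ord(53) | φ(58) = φ(2)·φ(29) = 1·28 = 28 = 2^2 · 7.
Divisors of 28: 1, 2, 4, 7, 14, 28.
Compute 53^d (mod 58) for the divisors d until we hit 1:
53^1 ≡ 53
53^2 ≡ 25
53^4 ≡ 45
53^7 ≡ 1
So ord_58(53) = 7.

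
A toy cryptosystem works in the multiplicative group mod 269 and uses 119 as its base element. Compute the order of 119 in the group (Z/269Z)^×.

By Lagrange's theorem, ord_269(119) divides φ(269) = 269 − 1 = 268 = 2^2 · 67.
Divisors of 268: 1, 2, 4, 67, 134, 268.
Check 119^d mod 269 for each divisor in increasing order:
119^1 ≡ 119 (mod 269)
119^2 ≡ 173 (mod 269)
119^4 ≡ 70 (mod 269)
119^67 ≡ 1 (mod 269) ✓
Hence ord(119) = 67.

67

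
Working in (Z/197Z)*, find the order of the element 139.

196

Since 139 ∈ (Z/197Z)^×, its order divides φ(197) = 197 − 1 = 196 = 2^2 · 7^2.
Divisors of 196: 1, 2, 4, 7, 14, 28, 49, 98, 196.
Compute 139^d (mod 197) for the divisors d until we hit 1:
139^1 ≡ 139 (mod 197)
139^2 ≡ 15 (mod 197)
139^4 ≡ 28 (mod 197)
139^7 ≡ 68 (mod 197)
139^14 ≡ 93 (mod 197)
139^28 ≡ 178 (mod 197)
139^49 ≡ 14 (mod 197)
139^98 ≡ 196 (mod 197)
139^196 ≡ 1 (mod 197) ✓
So ord_197(139) = 196.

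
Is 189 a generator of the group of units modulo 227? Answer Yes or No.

No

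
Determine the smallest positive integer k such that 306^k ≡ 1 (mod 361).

The order of 306 must divide φ(361) = φ(19^2) = 19·(19−1) = 342 = 2 · 3^2 · 19.
Divisors of 342: 1, 2, 3, 6, 9, 18, 19, 38, 57, 114, 171, 342.
Compute 306^d (mod 361) for the divisors d until we hit 1:
306^1 ≡ 306
306^2 ≡ 137
306^3 ≡ 46
306^6 ≡ 311
306^9 ≡ 227
306^18 ≡ 267
306^19 ≡ 116
306^38 ≡ 99
306^57 ≡ 293
306^114 ≡ 292
306^171 ≡ 360
306^342 ≡ 1
So ord_361(306) = 342.

342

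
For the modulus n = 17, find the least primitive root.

φ(17) = 17 − 1 = 16 = 2^4.
Test candidates g = 2, 3, … against the prime factors q ∈ {2} of φ(17): g is a generator iff g^(16/q) ≢ 1 for every such q.
g = 2: 2^8 ≡ 1 — hits 1, so not a primitive root.
g = 3: 3^8 ≡ 16 — none is 1, so 3 is a primitive root.
The smallest primitive root modulo 17 is 3.

3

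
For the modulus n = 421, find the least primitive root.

2

φ(421) = 421 − 1 = 420 = 2^2 · 3 · 5 · 7.
Test candidates g = 2, 3, … against the prime factors q ∈ {2, 3, 5, 7} of φ(421): g is a generator iff g^(420/q) ≢ 1 for every such q.
g = 2: 2^210 ≡ 420; 2^140 ≡ 400; 2^84 ≡ 279; 2^60 ≡ 370 — none is 1, so 2 is a primitive root.
Hence the least primitive root of 421 is 2.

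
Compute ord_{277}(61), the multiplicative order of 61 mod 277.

By Lagrange's theorem, ord_277(61) divides φ(277) = 277 − 1 = 276 = 2^2 · 3 · 23.
Divisors of 276: 1, 2, 3, 4, 6, 12, 23, 46, 69, 92, 138, 276.
Evaluate successive powers at the divisors of 276:
61^1 ≡ 61 (mod 277)
61^2 ≡ 120 (mod 277)
61^3 ≡ 118 (mod 277)
61^4 ≡ 273 (mod 277)
61^6 ≡ 74 (mod 277)
61^12 ≡ 213 (mod 277)
61^23 ≡ 217 (mod 277)
61^46 ≡ 276 (mod 277)
61^69 ≡ 60 (mod 277)
61^92 ≡ 1 (mod 277) ✓
So ord_277(61) = 92.

92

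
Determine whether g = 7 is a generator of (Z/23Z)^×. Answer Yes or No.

φ(23) = 23 − 1 = 22 = 2 · 11.
Test 7^(22/q) mod 23 for each prime factor q of 22:
7^11 ≡ 22 (mod 23)  [q = 2: ≢ 1 ✓]
7^2 ≡ 3 (mod 23)  [q = 11: ≢ 1 ✓]
Every test exponent gives a nontrivial residue, hence 7 generates the full group.

Yes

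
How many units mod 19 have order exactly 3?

2

φ(19) = 19 − 1 = 18 = 2 · 3^2.
(Z/19Z)^× is cyclic (|G| = 18); a cyclic group of order m has exactly φ(d) elements of each order d | m, and none otherwise.
3 | 18, and φ(3) = 3 − 1 = 2.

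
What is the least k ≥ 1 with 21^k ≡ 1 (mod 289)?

68

By Lagrange's theorem, ord_289(21) divides φ(289) = φ(17^2) = 17·(17−1) = 272 = 2^4 · 17.
Divisors of 272: 1, 2, 4, 8, 16, 17, 34, 68, 136, 272.
Compute 21^d (mod 289) for the divisors d until we hit 1:
21^1 ≡ 21
21^2 ≡ 152
21^4 ≡ 273
21^8 ≡ 256
21^16 ≡ 222
21^17 ≡ 38
21^34 ≡ 288
21^68 ≡ 1
Hence ord(21) = 68.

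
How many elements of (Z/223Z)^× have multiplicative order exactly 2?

1

φ(223) = 223 − 1 = 222 = 2 · 3 · 37.
In a cyclic group of order 222, there are φ(d) elements of order d for each divisor d of 222, and zero for non-divisors.
2 | 222, and φ(2) = 2 − 1 = 1.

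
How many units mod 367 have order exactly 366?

120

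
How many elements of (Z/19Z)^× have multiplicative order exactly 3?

2

φ(19) = 19 − 1 = 18 = 2 · 3^2.
(Z/19Z)^× is cyclic (|G| = 18); a cyclic group of order m has exactly φ(d) elements of each order d | m, and none otherwise.
3 | 18, and φ(3) = 3 − 1 = 2.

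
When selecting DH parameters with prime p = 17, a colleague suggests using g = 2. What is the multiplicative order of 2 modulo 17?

Since 2 ∈ (Z/17Z)^×, its order divides φ(17) = 17 − 1 = 16 = 2^4.
Divisors of 16: 1, 2, 4, 8, 16.
Test each divisor d:
2^1 ≡ 2 (mod 17)
2^2 ≡ 4 (mod 17)
2^4 ≡ 16 (mod 17)
2^8 ≡ 1 (mod 17) ✓
So ord_17(2) = 8.

8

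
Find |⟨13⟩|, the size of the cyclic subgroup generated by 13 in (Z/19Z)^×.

18

By Lagrange's theorem, ord_19(13) divides φ(19) = 19 − 1 = 18 = 2 · 3^2.
Divisors of 18: 1, 2, 3, 6, 9, 18.
Evaluate successive powers at the divisors of 18:
13^1 ≡ 13 (mod 19)
13^2 ≡ 17 (mod 19)
13^3 ≡ 12 (mod 19)
13^6 ≡ 11 (mod 19)
13^9 ≡ 18 (mod 19)
13^18 ≡ 1 (mod 19) ✓
The smallest such exponent is 18, so the order of 13 is 18.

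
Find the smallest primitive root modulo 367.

6

φ(367) = 367 − 1 = 366 = 2 · 3 · 61.
g is a primitive root iff g^(366/q) ≢ 1 (mod 367) for each prime q ∈ {2, 3, 61}.
g = 2: 2^183 ≡ 1 — hits 1, so not a primitive root.
g = 3: 3^183 ≡ 366; 3^122 ≡ 1 — hits 1, so not a primitive root.
g = 4: 4^183 ≡ 1 — hits 1, so not a primitive root.
g = 5: 5^183 ≡ 366; 5^122 ≡ 1 — hits 1, so not a primitive root.
g = 6: 6^183 ≡ 366; 6^122 ≡ 283; 6^6 ≡ 47 — none is 1, so 6 is a primitive root.
So 6 is the smallest generator of (Z/367Z)^×.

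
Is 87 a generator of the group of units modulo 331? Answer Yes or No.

No

φ(331) = 331 − 1 = 330 = 2 · 3 · 5 · 11.
Test 87^(330/q) mod 331 for each prime factor q of 330:
87^165 ≡ 1 (mod 331)  [q = 2: ≡ 1 ✗]
87^110 ≡ 31 (mod 331)  [q = 3: ≢ 1 ✓]
87^66 ≡ 124 (mod 331)  [q = 5: ≢ 1 ✓]
87^30 ≡ 74 (mod 331)  [q = 11: ≢ 1 ✓]
The check at q = 2 fails, so 87 generates a proper subgroup.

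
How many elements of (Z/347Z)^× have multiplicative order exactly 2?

1

φ(347) = 347 − 1 = 346 = 2 · 173.
In a cyclic group of order 346, there are φ(d) elements of order d for each divisor d of 346, and zero for non-divisors.
2 | 346, and φ(2) = 2 − 1 = 1.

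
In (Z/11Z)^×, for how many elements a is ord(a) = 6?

0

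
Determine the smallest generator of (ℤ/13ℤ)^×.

2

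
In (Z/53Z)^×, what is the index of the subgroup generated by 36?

4

The order of 36 must divide φ(53) = 53 − 1 = 52 = 2^2 · 13.
Divisors of 52: 1, 2, 4, 13, 26, 52.
Check 36^d mod 53 for each divisor in increasing order:
36^1 ≡ 36
36^2 ≡ 24
36^4 ≡ 46
36^13 ≡ 1
So ord_53(36) = 13, hence |⟨36⟩| = 13.
Index = |(Z/53Z)^×| / |⟨36⟩| = 52 / 13 = 4.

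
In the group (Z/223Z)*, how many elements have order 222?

72

φ(223) = 223 − 1 = 222 = 2 · 3 · 37.
(Z/223Z)^× is cyclic (|G| = 222); a cyclic group of order m has exactly φ(d) elements of each order d | m, and none otherwise.
222 = 2 · 3 · 37 divides 222, and φ(222) = 72.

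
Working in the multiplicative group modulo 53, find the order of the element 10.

13

ord(10) | φ(53) = 53 − 1 = 52 = 2^2 · 13.
Divisors of 52: 1, 2, 4, 13, 26, 52.
Evaluate successive powers at the divisors of 52:
10^1 ≡ 10 (mod 53)
10^2 ≡ 47 (mod 53)
10^4 ≡ 36 (mod 53)
10^13 ≡ 1 (mod 53) ✓
Therefore the multiplicative order of 10 modulo 53 is 13.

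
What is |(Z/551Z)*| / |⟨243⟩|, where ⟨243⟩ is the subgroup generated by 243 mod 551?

2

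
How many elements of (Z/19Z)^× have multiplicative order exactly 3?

φ(19) = 19 − 1 = 18 = 2 · 3^2.
In a cyclic group of order 18, there are φ(d) elements of order d for each divisor d of 18, and zero for non-divisors.
3 | 18, and φ(3) = 3 − 1 = 2.

2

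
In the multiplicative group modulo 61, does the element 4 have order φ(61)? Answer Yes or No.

No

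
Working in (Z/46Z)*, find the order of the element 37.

22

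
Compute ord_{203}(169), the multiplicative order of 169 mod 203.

7

By Lagrange's theorem, ord_203(169) divides φ(203) = φ(7·29) = (7−1)·(29−1) = 6·28 = 168 = 2^3 · 3 · 7.
Divisors of 168: 1, 2, 3, 4, 6, 7, 8, 12, 14, 21, 24, 28, 42, 56, 84, 168.
Evaluate successive powers at the divisors of 168:
169^1 ≡ 169 (mod 203)
169^2 ≡ 141 (mod 203)
169^3 ≡ 78 (mod 203)
169^4 ≡ 190 (mod 203)
169^6 ≡ 197 (mod 203)
169^7 ≡ 1 (mod 203) ✓
So ord_203(169) = 7.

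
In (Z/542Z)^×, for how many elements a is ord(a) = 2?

1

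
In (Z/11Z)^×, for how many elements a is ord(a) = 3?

φ(11) = 11 − 1 = 10 = 2 · 5.
Since (Z/11Z)^× is cyclic of order 10, the number of elements of order d is φ(d) when d | 10 and 0 otherwise.
3 does not divide 10, so no element of (Z/11Z)^× has order 3.

0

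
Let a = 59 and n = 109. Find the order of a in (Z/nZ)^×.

Since 59 ∈ (Z/109Z)^×, its order divides φ(109) = 109 − 1 = 108 = 2^2 · 3^3.
Divisors of 108: 1, 2, 3, 4, 6, 9, 12, 18, 27, 36, 54, 108.
Compute 59^d (mod 109) for the divisors d until we hit 1:
59^1 ≡ 59 (mod 109)
59^2 ≡ 102 (mod 109)
59^3 ≡ 23 (mod 109)
59^4 ≡ 49 (mod 109)
59^6 ≡ 93 (mod 109)
59^9 ≡ 68 (mod 109)
59^12 ≡ 38 (mod 109)
59^18 ≡ 46 (mod 109)
59^27 ≡ 76 (mod 109)
59^36 ≡ 45 (mod 109)
59^54 ≡ 108 (mod 109)
59^108 ≡ 1 (mod 109) ✓
So ord_109(59) = 108.

108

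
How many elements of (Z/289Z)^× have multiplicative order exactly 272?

φ(289) = φ(17^2) = 17·(17−1) = 272 = 2^4 · 17.
Since (Z/289Z)^× is cyclic of order 272, the number of elements of order d is φ(d) when d | 272 and 0 otherwise.
272 = 2^4 · 17 divides 272, and φ(272) = 128.

128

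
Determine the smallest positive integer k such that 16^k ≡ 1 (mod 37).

9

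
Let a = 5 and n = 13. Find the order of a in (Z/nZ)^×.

By Lagrange's theorem, ord_13(5) divides φ(13) = 13 − 1 = 12 = 2^2 · 3.
Divisors of 12: 1, 2, 3, 4, 6, 12.
Check 5^d mod 13 for each divisor in increasing order:
5^1 ≡ 5 (mod 13)
5^2 ≡ 12 (mod 13)
5^3 ≡ 8 (mod 13)
5^4 ≡ 1 (mod 13) ✓
So ord_13(5) = 4.

4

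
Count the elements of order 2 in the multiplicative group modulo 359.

φ(359) = 359 − 1 = 358 = 2 · 179.
(Z/359Z)^× is cyclic (|G| = 358); a cyclic group of order m has exactly φ(d) elements of each order d | m, and none otherwise.
2 | 358, and φ(2) = 2 − 1 = 1.

1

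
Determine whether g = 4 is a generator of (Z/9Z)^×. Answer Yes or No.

φ(9) = φ(3^2) = 3·(3−1) = 6 = 2 · 3.
It suffices to check that the order of 4 is not a proper divisor of 6: compute 4^(6/q) for q ∈ {2, 3}.
4^3 ≡ 1 (mod 9)  [q = 2: ≡ 1 ✗]
4^2 ≡ 7 (mod 9)  [q = 3: ≢ 1 ✓]
4^3 ≡ 1 shows ord(4) | 3, strictly less than φ(9); not a primitive root.

No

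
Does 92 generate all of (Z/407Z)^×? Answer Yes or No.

No

407 = 11 · 37 is a product of two distinct odd primes, so (Z/407Z)^× ≅ (Z/11Z)^× × (Z/37Z)^× is not cyclic.
No primitive root modulo 407 exists; in particular 92 is not one.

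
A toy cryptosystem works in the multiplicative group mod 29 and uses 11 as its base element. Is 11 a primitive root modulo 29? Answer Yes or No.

φ(29) = 29 − 1 = 28 = 2^2 · 7.
11 is a primitive root mod 29 iff 11^(φ(29)/q) ≢ 1 for every prime q | φ(29), i.e. q ∈ {2, 7}.
11^14 ≡ 28 (mod 29)  [q = 2: ≢ 1 ✓]
11^4 ≡ 25 (mod 29)  [q = 7: ≢ 1 ✓]
All checks pass, so 11 has order 28 and is a primitive root modulo 29.

Yes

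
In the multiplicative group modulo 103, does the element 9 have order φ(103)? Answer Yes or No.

φ(103) = 103 − 1 = 102 = 2 · 3 · 17.
9 is a primitive root mod 103 iff 9^(φ(103)/q) ≢ 1 for every prime q | φ(103), i.e. q ∈ {2, 3, 17}.
9^51 ≡ 1 (mod 103)  [q = 2: ≡ 1 ✗]
9^34 ≡ 1 (mod 103)  [q = 3: ≡ 1 ✗]
9^6 ≡ 64 (mod 103)  [q = 17: ≢ 1 ✓]
The check at q = 2 fails, so 9 generates a proper subgroup.

No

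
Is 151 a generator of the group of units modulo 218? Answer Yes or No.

φ(218) = φ(2)·φ(109) = 1·108 = 108 = 2^2 · 3^3.
Test 151^(108/q) mod 218 for each prime factor q of 108:
151^54 ≡ 217 (mod 218)  [q = 2: ≢ 1 ✓]
151^36 ≡ 45 (mod 218)  [q = 3: ≢ 1 ✓]
All checks pass, so 151 has order 108 and is a primitive root modulo 218.

Yes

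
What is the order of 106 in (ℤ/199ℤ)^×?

3

ord(106) | φ(199) = 199 − 1 = 198 = 2 · 3^2 · 11.
Divisors of 198: 1, 2, 3, 6, 9, 11, 18, 22, 33, 66, 99, 198.
Check 106^d mod 199 for each divisor in increasing order:
106^1 ≡ 106 (mod 199)
106^2 ≡ 92 (mod 199)
106^3 ≡ 1 (mod 199) ✓
Therefore the multiplicative order of 106 modulo 199 is 3.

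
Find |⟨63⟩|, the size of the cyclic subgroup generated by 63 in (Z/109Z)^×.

3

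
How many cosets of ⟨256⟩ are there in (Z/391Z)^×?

32

The order of 256 must divide φ(391) = φ(17·23) = (17−1)·(23−1) = 16·22 = 352 = 2^5 · 11.
Divisors of 352: 1, 2, 4, 8, 11, 16, 22, 32, 44, 88, 176, 352.
Evaluate successive powers at the divisors of 352:
256^1 ≡ 256
256^2 ≡ 239
256^4 ≡ 35
256^8 ≡ 52
256^11 ≡ 1
So ord_391(256) = 11, hence |⟨256⟩| = 11.
The index is φ(391) / ord(256) = 352 / 11 = 32.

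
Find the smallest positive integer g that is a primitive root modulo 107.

φ(107) = 107 − 1 = 106 = 2 · 53.
g is a primitive root iff g^(106/q) ≢ 1 (mod 107) for each prime q ∈ {2, 53}.
g = 2: 2^53 ≡ 106; 2^2 ≡ 4 — none is 1, so 2 is a primitive root.
Hence the least primitive root of 107 is 2.

2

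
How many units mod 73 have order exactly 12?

4

φ(73) = 73 − 1 = 72 = 2^3 · 3^2.
(Z/73Z)^× is cyclic (|G| = 72); a cyclic group of order m has exactly φ(d) elements of each order d | m, and none otherwise.
12 = 2^2 · 3 divides 72, and φ(12) = 4.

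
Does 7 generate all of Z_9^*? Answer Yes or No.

No

φ(9) = φ(3^2) = 3·(3−1) = 6 = 2 · 3.
An element g generates (Z/9Z)^× iff g^(6/q) ≢ 1 (mod 9) for each prime q ∈ {2, 3}.
7^3 ≡ 1 (mod 9)  [q = 2: ≡ 1 ✗]
7^2 ≡ 4 (mod 9)  [q = 3: ≢ 1 ✓]
The check at q = 2 fails, so 7 generates a proper subgroup.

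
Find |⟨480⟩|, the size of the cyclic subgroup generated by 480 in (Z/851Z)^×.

The order of 480 must divide φ(851) = φ(23·37) = (23−1)·(37−1) = 22·36 = 792 = 2^3 · 3^2 · 11.
Divisors of 792: 1, 2, 3, 4, 6, 8, 9, 11, 12, 18, 22, 24, 33, 36, 44, 66, 72, 88, 99, 132, 198, 264, 396, 792.
Test each divisor d:
480^1 ≡ 480 (mod 851)
480^2 ≡ 630 (mod 851)
480^3 ≡ 295 (mod 851)
480^4 ≡ 334 (mod 851)
480^6 ≡ 223 (mod 851)
480^8 ≡ 75 (mod 851)
480^9 ≡ 258 (mod 851)
480^11 ≡ 850 (mod 851)
480^12 ≡ 371 (mod 851)
480^18 ≡ 186 (mod 851)
480^22 ≡ 1 (mod 851) ✓
Therefore the multiplicative order of 480 modulo 851 is 22.

22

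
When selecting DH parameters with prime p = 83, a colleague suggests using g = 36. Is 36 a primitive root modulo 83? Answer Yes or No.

No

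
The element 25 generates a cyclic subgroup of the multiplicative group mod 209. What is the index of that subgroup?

The order of 25 must divide φ(209) = φ(11·19) = (11−1)·(19−1) = 10·18 = 180 = 2^2 · 3^2 · 5.
Divisors of 180: 1, 2, 3, 4, 5, 6, 9, 10, 12, 15, 18, 20, 30, 36, 45, 60, 90, 180.
Check 25^d mod 209 for each divisor in increasing order:
25^1 ≡ 25 (mod 209)
25^2 ≡ 207 (mod 209)
25^3 ≡ 159 (mod 209)
25^4 ≡ 4 (mod 209)
25^5 ≡ 100 (mod 209)
25^6 ≡ 201 (mod 209)
25^9 ≡ 191 (mod 209)
25^10 ≡ 177 (mod 209)
25^12 ≡ 64 (mod 209)
25^15 ≡ 144 (mod 209)
25^18 ≡ 115 (mod 209)
25^20 ≡ 188 (mod 209)
25^30 ≡ 45 (mod 209)
25^36 ≡ 58 (mod 209)
25^45 ≡ 1 (mod 209) ✓
So ord_209(25) = 45, hence |⟨25⟩| = 45.
The index is φ(209) / ord(25) = 180 / 45 = 4.

4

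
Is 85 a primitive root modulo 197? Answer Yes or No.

No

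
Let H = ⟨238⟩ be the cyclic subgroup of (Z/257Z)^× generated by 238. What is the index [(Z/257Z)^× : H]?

1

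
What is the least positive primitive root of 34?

3

φ(34) = φ(2)·φ(17) = 1·16 = 16 = 2^4.
Test candidates g = 2, 3, … against the prime factors q ∈ {2} of φ(34): g is a generator iff g^(16/q) ≢ 1 for every such q.
g = 2: gcd(2, 34) = 2 > 1, not a unit — skip.
g = 3: 3^8 ≡ 33 — none is 1, so 3 is a primitive root.
So 3 is the smallest generator of (Z/34Z)^×.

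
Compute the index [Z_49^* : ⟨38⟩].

1

ord(38) | φ(49) = φ(7^2) = 7·(7−1) = 42 = 2 · 3 · 7.
Divisors of 42: 1, 2, 3, 6, 7, 14, 21, 42.
Compute 38^d (mod 49) for the divisors d until we hit 1:
38^1 ≡ 38
38^2 ≡ 23
38^3 ≡ 41
38^6 ≡ 15
38^7 ≡ 31
38^14 ≡ 30
38^21 ≡ 48
38^42 ≡ 1
Thus |⟨38⟩| = ord(38) = 42.
Index = |(Z/49Z)^×| / |⟨38⟩| = 42 / 42 = 1.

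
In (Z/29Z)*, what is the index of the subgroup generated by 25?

ord(25) | φ(29) = 29 − 1 = 28 = 2^2 · 7.
Divisors of 28: 1, 2, 4, 7, 14, 28.
Check 25^d mod 29 for each divisor in increasing order:
25^1 ≡ 25 (mod 29)
25^2 ≡ 16 (mod 29)
25^4 ≡ 24 (mod 29)
25^7 ≡ 1 (mod 29) ✓
Thus |⟨25⟩| = ord(25) = 7.
The index is φ(29) / ord(25) = 28 / 7 = 4.

4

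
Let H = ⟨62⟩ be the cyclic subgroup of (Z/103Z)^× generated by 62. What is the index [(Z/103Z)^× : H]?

Since 62 ∈ (Z/103Z)^×, its order divides φ(103) = 103 − 1 = 102 = 2 · 3 · 17.
Divisors of 102: 1, 2, 3, 6, 17, 34, 51, 102.
Test each divisor d:
62^1 ≡ 62
62^2 ≡ 33
62^3 ≡ 89
62^6 ≡ 93
62^17 ≡ 47
62^34 ≡ 46
62^51 ≡ 102
62^102 ≡ 1
Thus |⟨62⟩| = ord(62) = 102.
The index is φ(103) / ord(62) = 102 / 102 = 1.

1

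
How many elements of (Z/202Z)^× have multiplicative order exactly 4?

2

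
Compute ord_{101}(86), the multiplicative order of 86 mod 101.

Since 86 ∈ (Z/101Z)^×, its order divides φ(101) = 101 − 1 = 100 = 2^2 · 5^2.
Divisors of 100: 1, 2, 4, 5, 10, 20, 25, 50, 100.
Compute 86^d (mod 101) for the divisors d until we hit 1:
86^1 ≡ 86 (mod 101)
86^2 ≡ 23 (mod 101)
86^4 ≡ 24 (mod 101)
86^5 ≡ 44 (mod 101)
86^10 ≡ 17 (mod 101)
86^20 ≡ 87 (mod 101)
86^25 ≡ 91 (mod 101)
86^50 ≡ 100 (mod 101)
86^100 ≡ 1 (mod 101) ✓
Hence ord(86) = 100.

100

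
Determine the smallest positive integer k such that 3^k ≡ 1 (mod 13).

3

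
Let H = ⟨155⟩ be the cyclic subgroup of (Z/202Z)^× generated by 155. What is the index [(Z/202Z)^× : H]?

4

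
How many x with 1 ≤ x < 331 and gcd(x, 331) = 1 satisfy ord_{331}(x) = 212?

0

φ(331) = 331 − 1 = 330 = 2 · 3 · 5 · 11.
Since (Z/331Z)^× is cyclic of order 330, the number of elements of order d is φ(d) when d | 330 and 0 otherwise.
212 does not divide 330, so no element of (Z/331Z)^× has order 212.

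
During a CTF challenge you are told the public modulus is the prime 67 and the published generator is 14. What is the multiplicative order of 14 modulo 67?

11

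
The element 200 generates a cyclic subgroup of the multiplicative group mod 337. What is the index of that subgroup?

ord(200) | φ(337) = 337 − 1 = 336 = 2^4 · 3 · 7.
Divisors of 336: 1, 2, 3, 4, 6, 7, 8, 12, 14, 16, 21, 24, 28, 42, 48, 56, 84, 112, 168, 336.
Check 200^d mod 337 for each divisor in increasing order:
200^1 ≡ 200 (mod 337)
200^2 ≡ 234 (mod 337)
200^3 ≡ 294 (mod 337)
200^4 ≡ 162 (mod 337)
200^6 ≡ 164 (mod 337)
200^7 ≡ 111 (mod 337)
200^8 ≡ 295 (mod 337)
200^12 ≡ 273 (mod 337)
200^14 ≡ 189 (mod 337)
200^16 ≡ 79 (mod 337)
200^21 ≡ 85 (mod 337)
200^24 ≡ 52 (mod 337)
200^28 ≡ 336 (mod 337)
200^42 ≡ 148 (mod 337)
200^48 ≡ 8 (mod 337)
200^56 ≡ 1 (mod 337) ✓
Thus |⟨200⟩| = ord(200) = 56.
The index is φ(337) / ord(200) = 336 / 56 = 6.

6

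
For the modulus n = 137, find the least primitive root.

3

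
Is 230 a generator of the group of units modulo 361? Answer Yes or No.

Yes

φ(361) = φ(19^2) = 19·(19−1) = 342 = 2 · 3^2 · 19.
230 is a primitive root mod 361 iff 230^(φ(361)/q) ≢ 1 for every prime q | φ(361), i.e. q ∈ {2, 3, 19}.
230^171 ≡ 360 (mod 361)  [q = 2: ≢ 1 ✓]
230^114 ≡ 292 (mod 361)  [q = 3: ≢ 1 ✓]
230^18 ≡ 305 (mod 361)  [q = 19: ≢ 1 ✓]
None equal 1, so ord_361(230) = 342: 230 is a primitive root.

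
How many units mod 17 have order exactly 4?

2

φ(17) = 17 − 1 = 16 = 2^4.
(Z/17Z)^× is cyclic (|G| = 16); a cyclic group of order m has exactly φ(d) elements of each order d | m, and none otherwise.
4 = 2^2 divides 16, and φ(4) = 2.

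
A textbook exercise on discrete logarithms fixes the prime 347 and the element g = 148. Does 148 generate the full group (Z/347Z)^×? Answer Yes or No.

Yes

φ(347) = 347 − 1 = 346 = 2 · 173.
It suffices to check that the order of 148 is not a proper divisor of 346: compute 148^(346/q) for q ∈ {2, 173}.
148^173 ≡ 346 (mod 347)  [q = 2: ≢ 1 ✓]
148^2 ≡ 43 (mod 347)  [q = 173: ≢ 1 ✓]
Every test exponent gives a nontrivial residue, hence 148 generates the full group.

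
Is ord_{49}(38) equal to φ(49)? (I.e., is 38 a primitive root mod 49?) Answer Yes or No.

φ(49) = φ(7^2) = 7·(7−1) = 42 = 2 · 3 · 7.
Test 38^(42/q) mod 49 for each prime factor q of 42:
38^21 ≡ 48 (mod 49)  [q = 2: ≢ 1 ✓]
38^14 ≡ 30 (mod 49)  [q = 3: ≢ 1 ✓]
38^6 ≡ 15 (mod 49)  [q = 7: ≢ 1 ✓]
Every test exponent gives a nontrivial residue, hence 38 generates the full group.

Yes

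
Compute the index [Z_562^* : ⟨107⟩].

1

By Lagrange's theorem, ord_562(107) divides φ(562) = φ(2)·φ(281) = 1·280 = 280 = 2^3 · 5 · 7.
Divisors of 280: 1, 2, 4, 5, 7, 8, 10, 14, 20, 28, 35, 40, 56, 70, 140, 280.
Compute 107^d (mod 562) for the divisors d until we hit 1:
107^1 ≡ 107
107^2 ≡ 209
107^4 ≡ 407
107^5 ≡ 275
107^7 ≡ 151
107^8 ≡ 421
107^10 ≡ 317
107^14 ≡ 321
107^20 ≡ 453
107^28 ≡ 195
107^35 ≡ 221
107^40 ≡ 79
107^56 ≡ 371
107^70 ≡ 509
107^140 ≡ 561
107^280 ≡ 1
The order of 107 is 280, so the subgroup it generates has 280 elements.
Index = |(Z/562Z)^×| / |⟨107⟩| = 280 / 280 = 1.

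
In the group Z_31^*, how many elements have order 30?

φ(31) = 31 − 1 = 30 = 2 · 3 · 5.
Since (Z/31Z)^× is cyclic of order 30, the number of elements of order d is φ(d) when d | 30 and 0 otherwise.
30 = 2 · 3 · 5 divides 30, and φ(30) = 8.

8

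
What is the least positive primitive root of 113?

3

φ(113) = 113 − 1 = 112 = 2^4 · 7.
Test candidates g = 2, 3, … against the prime factors q ∈ {2, 7} of φ(113): g is a generator iff g^(112/q) ≢ 1 for every such q.
g = 2: 2^56 ≡ 1 — hits 1, so not a primitive root.
g = 3: 3^56 ≡ 112; 3^16 ≡ 49 — none is 1, so 3 is a primitive root.
So 3 is the smallest generator of (Z/113Z)^×.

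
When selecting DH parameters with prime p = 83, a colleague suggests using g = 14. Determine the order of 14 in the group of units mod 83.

82

By Lagrange's theorem, ord_83(14) divides φ(83) = 83 − 1 = 82 = 2 · 41.
Divisors of 82: 1, 2, 41, 82.
Evaluate successive powers at the divisors of 82:
14^1 ≡ 14 (mod 83)
14^2 ≡ 30 (mod 83)
14^41 ≡ 82 (mod 83)
14^82 ≡ 1 (mod 83) ✓
So ord_83(14) = 82.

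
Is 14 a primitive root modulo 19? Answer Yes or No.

φ(19) = 19 − 1 = 18 = 2 · 3^2.
An element g generates (Z/19Z)^× iff g^(18/q) ≢ 1 (mod 19) for each prime q ∈ {2, 3}.
14^9 ≡ 18 (mod 19)  [q = 2: ≢ 1 ✓]
14^6 ≡ 7 (mod 19)  [q = 3: ≢ 1 ✓]
None equal 1, so ord_19(14) = 18: 14 is a primitive root.

Yes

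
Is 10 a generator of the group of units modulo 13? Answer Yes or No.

No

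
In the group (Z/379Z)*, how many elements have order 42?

12

φ(379) = 379 − 1 = 378 = 2 · 3^3 · 7.
(Z/379Z)^× is cyclic (|G| = 378); a cyclic group of order m has exactly φ(d) elements of each order d | m, and none otherwise.
42 = 2 · 3 · 7 divides 378, and φ(42) = 12.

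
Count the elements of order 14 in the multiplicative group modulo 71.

φ(71) = 71 − 1 = 70 = 2 · 5 · 7.
Since (Z/71Z)^× is cyclic of order 70, the number of elements of order d is φ(d) when d | 70 and 0 otherwise.
14 = 2 · 7 divides 70, and φ(14) = 6.

6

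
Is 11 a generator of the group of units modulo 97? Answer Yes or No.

φ(97) = 97 − 1 = 96 = 2^5 · 3.
Test 11^(96/q) mod 97 for each prime factor q of 96:
11^48 ≡ 1 (mod 97)  [q = 2: ≡ 1 ✗]
11^32 ≡ 61 (mod 97)  [q = 3: ≢ 1 ✓]
11^48 ≡ 1 shows ord(11) | 48, strictly less than φ(97); not a primitive root.

No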